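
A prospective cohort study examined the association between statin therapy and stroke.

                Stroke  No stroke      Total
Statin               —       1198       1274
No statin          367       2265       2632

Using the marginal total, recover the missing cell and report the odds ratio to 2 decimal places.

0.39

The missing cell is in the exposed row: 1274 − 1198 = 76.
So a = 76, b = 1198, c = 367, d = 2265.
OR = (a·d)/(b·c) = (76 × 2265) / (1198 × 367) = 172140 / 439666 = 0.39152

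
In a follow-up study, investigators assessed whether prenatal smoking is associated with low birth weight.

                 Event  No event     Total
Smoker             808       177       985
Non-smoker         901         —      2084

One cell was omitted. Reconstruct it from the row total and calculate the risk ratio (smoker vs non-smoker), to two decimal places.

The missing cell is in the unexposed row: 2084 − 901 = 1183.
So a = 808, b = 177, c = 901, d = 1183.
RR = [a/(a+b)] / [c/(c+d)] = (808/985) / (901/2084) = 0.82030/0.43234 = 1.89735

1.90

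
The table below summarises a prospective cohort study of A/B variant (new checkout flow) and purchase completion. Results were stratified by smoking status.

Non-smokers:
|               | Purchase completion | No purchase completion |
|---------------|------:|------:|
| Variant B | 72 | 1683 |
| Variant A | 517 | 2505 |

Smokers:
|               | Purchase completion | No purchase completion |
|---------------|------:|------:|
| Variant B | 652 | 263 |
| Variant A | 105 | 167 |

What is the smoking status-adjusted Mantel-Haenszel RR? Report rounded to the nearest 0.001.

0.720

RR_MH = Σ(aᵢ·n₀ᵢ/nᵢ) / Σ(cᵢ·n₁ᵢ/nᵢ), with n₁ᵢ = aᵢ+bᵢ (exposed), n₀ᵢ = cᵢ+dᵢ (unexposed), nᵢ = n₁ᵢ+n₀ᵢ.
Stratum 1 (Non-smokers): n₁ = 1755, n₀ = 3022, n = 4777; a·n₀/n = 72·3022/4777 = 45.5483; c·n₁/n = 517·1755/4777 = 189.9382
Stratum 2 (Smokers): n₁ = 915, n₀ = 272, n = 1187; a·n₀/n = 652·272/1187 = 149.4052; c·n₁/n = 105·915/1187 = 80.9393
RR_MH = (45.5483 + 149.4052) / (189.9382 + 80.9393) = 194.9535 / 270.8776 = 0.71971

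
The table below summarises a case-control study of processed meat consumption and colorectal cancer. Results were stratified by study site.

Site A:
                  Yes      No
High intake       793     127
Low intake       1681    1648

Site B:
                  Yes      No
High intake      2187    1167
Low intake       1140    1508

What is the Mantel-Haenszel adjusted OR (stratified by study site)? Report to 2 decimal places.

3.15

OR_MH = Σ(aᵢdᵢ/nᵢ) / Σ(bᵢcᵢ/nᵢ), where nᵢ is the stratum total.
Stratum 1 (Site A): n = 4249; a·d/n = 793·1648/4249 = 307.5698; b·c/n = 127·1681/4249 = 50.2441
Stratum 2 (Site B): n = 6002; a·d/n = 2187·1508/6002 = 549.4828; b·c/n = 1167·1140/6002 = 221.6561
OR_MH = (307.5698 + 549.4828) / (50.2441 + 221.6561) = 857.0526 / 271.9002 = 3.15209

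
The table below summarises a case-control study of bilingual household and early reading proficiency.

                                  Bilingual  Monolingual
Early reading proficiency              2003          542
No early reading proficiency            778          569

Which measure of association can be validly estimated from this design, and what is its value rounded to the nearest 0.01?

Reading the table with exposure as columns: a = 2003 (Bilingual, case), b = 778 (Bilingual, non-case), c = 542 (Monolingual, case), d = 569.
This is a case-control study: participants were sampled on outcome status, so risks in the source population cannot be estimated directly — relative risk is not valid here. The odds ratio is the appropriate measure.
OR = (a·d)/(b·c) = (2003 × 569) / (778 × 542) = 1139707 / 421676 = 2.70280

2.70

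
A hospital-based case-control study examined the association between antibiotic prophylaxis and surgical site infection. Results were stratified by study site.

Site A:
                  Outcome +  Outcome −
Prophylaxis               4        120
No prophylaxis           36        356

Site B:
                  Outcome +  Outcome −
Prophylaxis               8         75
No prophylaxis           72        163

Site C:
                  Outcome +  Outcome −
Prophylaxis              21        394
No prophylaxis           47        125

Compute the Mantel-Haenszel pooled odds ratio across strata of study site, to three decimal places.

OR_MH = Σ(aᵢdᵢ/nᵢ) / Σ(bᵢcᵢ/nᵢ), where nᵢ is the stratum total.
Stratum 1 (Site A): n = 516; a·d/n = 4·356/516 = 2.7597; b·c/n = 120·36/516 = 8.3721
Stratum 2 (Site B): n = 318; a·d/n = 8·163/318 = 4.1006; b·c/n = 75·72/318 = 16.9811
Stratum 3 (Site C): n = 587; a·d/n = 21·125/587 = 4.4719; b·c/n = 394·47/587 = 31.5468
OR_MH = (2.7597 + 4.1006 + 4.4719) / (8.3721 + 16.9811 + 31.5468) = 11.3322 / 56.9001 = 0.19916

0.199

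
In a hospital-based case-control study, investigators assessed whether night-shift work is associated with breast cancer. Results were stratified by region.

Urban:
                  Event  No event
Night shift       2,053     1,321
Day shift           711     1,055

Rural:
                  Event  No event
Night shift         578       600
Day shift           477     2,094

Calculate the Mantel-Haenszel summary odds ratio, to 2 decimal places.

2.87

OR_MH = Σ(aᵢdᵢ/nᵢ) / Σ(bᵢcᵢ/nᵢ), where nᵢ is the stratum total.
Stratum 1 (Urban): n = 5140; a·d/n = 2053·1055/5140 = 421.3842; b·c/n = 1321·711/5140 = 182.7298
Stratum 2 (Rural): n = 3749; a·d/n = 578·2094/3749 = 322.8413; b·c/n = 600·477/3749 = 76.3404
OR_MH = (421.3842 + 322.8413) / (182.7298 + 76.3404) = 744.2255 / 259.0701 = 2.87268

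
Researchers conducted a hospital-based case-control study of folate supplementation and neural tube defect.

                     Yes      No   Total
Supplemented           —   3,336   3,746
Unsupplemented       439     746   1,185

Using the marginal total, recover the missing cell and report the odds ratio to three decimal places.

0.209

The missing cell is in the exposed row: 3746 − 3336 = 410.
So a = 410, b = 3336, c = 439, d = 746.
OR = (a·d)/(b·c) = (410 × 746) / (3336 × 439) = 305860 / 1464504 = 0.20885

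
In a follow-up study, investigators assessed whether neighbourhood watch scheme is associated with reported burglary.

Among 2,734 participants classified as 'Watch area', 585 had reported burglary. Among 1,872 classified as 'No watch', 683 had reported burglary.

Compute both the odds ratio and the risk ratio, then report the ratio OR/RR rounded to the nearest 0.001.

From the description: a = 585, b = 2149, c = 683, d = 1189.
OR = (585·1189)/(2149·683) = 695565/1467767 = 0.47389
Risk in exposed = 585/2734 = 0.21397; risk in unexposed = 683/1872 = 0.36485; RR = 0.58647
OR/RR = 0.47389 / 0.58647 = 0.80805
The outcome is not rare, so the OR lies further from 1 than the RR.

0.808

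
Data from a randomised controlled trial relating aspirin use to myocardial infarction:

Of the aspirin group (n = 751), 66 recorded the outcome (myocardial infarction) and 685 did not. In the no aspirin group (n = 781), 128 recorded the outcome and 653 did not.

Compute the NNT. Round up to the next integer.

Risk in treated group = 66/751 = 0.08788; risk in control = 128/781 = 0.16389.
Absolute risk reduction = 0.16389 − 0.08788 = 0.07601
NNT = 1 / ARR = 1 / 0.07601 = 13.156 → round up → 14

14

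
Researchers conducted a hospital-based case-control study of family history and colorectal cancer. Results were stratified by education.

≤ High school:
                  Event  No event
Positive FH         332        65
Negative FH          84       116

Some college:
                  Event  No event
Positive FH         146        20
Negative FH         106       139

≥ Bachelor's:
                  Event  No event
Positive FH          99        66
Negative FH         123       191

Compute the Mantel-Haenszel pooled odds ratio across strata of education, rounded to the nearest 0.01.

4.91

OR_MH = Σ(aᵢdᵢ/nᵢ) / Σ(bᵢcᵢ/nᵢ), where nᵢ is the stratum total.
Stratum 1 (≤ High school): n = 597; a·d/n = 332·116/597 = 64.5092; b·c/n = 65·84/597 = 9.1457
Stratum 2 (Some college): n = 411; a·d/n = 146·139/411 = 49.3771; b·c/n = 20·106/411 = 5.1582
Stratum 3 (≥ Bachelor's): n = 479; a·d/n = 99·191/479 = 39.4760; b·c/n = 66·123/479 = 16.9478
OR_MH = (64.5092 + 49.3771 + 39.4760) / (9.1457 + 5.1582 + 16.9478) = 153.3623 / 31.2517 = 4.90733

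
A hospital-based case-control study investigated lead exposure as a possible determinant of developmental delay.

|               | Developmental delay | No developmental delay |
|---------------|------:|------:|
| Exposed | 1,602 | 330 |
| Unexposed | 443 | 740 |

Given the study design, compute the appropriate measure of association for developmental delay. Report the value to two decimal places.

Cells: a = 1602, b = 330, c = 443, d = 740.
This is a hospital-based case-control study: participants were sampled on outcome status, so risks in the source population cannot be estimated directly — relative risk is not valid here. The odds ratio is the appropriate measure.
OR = (a·d)/(b·c) = (1602 × 740) / (330 × 443) = 1185480 / 146190 = 8.10917

8.11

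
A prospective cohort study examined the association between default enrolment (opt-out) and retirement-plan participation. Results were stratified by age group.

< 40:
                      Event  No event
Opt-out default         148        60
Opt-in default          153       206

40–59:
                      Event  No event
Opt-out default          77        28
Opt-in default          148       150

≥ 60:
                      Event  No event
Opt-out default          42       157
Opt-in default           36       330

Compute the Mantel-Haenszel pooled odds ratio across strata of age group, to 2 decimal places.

2.93

OR_MH = Σ(aᵢdᵢ/nᵢ) / Σ(bᵢcᵢ/nᵢ), where nᵢ is the stratum total.
Stratum 1 (< 40): n = 567; a·d/n = 148·206/567 = 53.7707; b·c/n = 60·153/567 = 16.1905
Stratum 2 (40–59): n = 403; a·d/n = 77·150/403 = 28.6600; b·c/n = 28·148/403 = 10.2829
Stratum 3 (≥ 60): n = 565; a·d/n = 42·330/565 = 24.5310; b·c/n = 157·36/565 = 10.0035
OR_MH = (53.7707 + 28.6600 + 24.5310) / (16.1905 + 10.2829 + 10.0035) = 106.9617 / 36.4769 = 2.93232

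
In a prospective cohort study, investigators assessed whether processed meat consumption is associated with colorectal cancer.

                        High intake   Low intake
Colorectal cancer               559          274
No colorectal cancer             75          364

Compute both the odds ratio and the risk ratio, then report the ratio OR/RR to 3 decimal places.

Reading the table with exposure as columns: a = 559 (High intake, case), b = 75 (High intake, non-case), c = 274 (Low intake, case), d = 364.
OR = (559·364)/(75·274) = 203476/20550 = 9.90151
Risk in exposed = 559/634 = 0.88170; risk in unexposed = 274/638 = 0.42947; RR = 2.05302
OR/RR = 9.90151 / 2.05302 = 4.82290
The outcome is not rare, so the OR lies further from 1 than the RR.

4.823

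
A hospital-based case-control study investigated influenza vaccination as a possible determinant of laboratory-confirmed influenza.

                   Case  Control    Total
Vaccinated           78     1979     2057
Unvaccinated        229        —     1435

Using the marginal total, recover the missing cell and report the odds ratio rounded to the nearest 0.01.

The missing cell is in the unexposed row: 1435 − 229 = 1206.
So a = 78, b = 1979, c = 229, d = 1206.
OR = (a·d)/(b·c) = (78 × 1206) / (1979 × 229) = 94068 / 453191 = 0.20757

0.21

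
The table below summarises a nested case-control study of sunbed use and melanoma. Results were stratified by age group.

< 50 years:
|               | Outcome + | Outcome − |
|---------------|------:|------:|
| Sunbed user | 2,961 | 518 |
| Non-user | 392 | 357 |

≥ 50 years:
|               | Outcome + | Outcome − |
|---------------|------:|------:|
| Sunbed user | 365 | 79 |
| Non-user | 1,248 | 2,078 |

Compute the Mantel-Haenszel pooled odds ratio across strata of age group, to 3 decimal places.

6.083

OR_MH = Σ(aᵢdᵢ/nᵢ) / Σ(bᵢcᵢ/nᵢ), where nᵢ is the stratum total.
Stratum 1 (< 50 years): n = 4228; a·d/n = 2961·357/4228 = 250.0182; b·c/n = 518·392/4228 = 48.0265
Stratum 2 (≥ 50 years): n = 3770; a·d/n = 365·2078/3770 = 201.1857; b·c/n = 79·1248/3770 = 26.1517
OR_MH = (250.0182 + 201.1857) / (48.0265 + 26.1517) = 451.2039 / 74.1782 = 6.08270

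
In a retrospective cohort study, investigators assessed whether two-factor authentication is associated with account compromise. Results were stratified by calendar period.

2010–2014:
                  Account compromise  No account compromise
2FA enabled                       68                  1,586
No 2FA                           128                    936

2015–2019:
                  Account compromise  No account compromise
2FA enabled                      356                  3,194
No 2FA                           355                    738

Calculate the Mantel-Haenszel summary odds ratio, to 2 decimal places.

0.25

OR_MH = Σ(aᵢdᵢ/nᵢ) / Σ(bᵢcᵢ/nᵢ), where nᵢ is the stratum total.
Stratum 1 (2010–2014): n = 2718; a·d/n = 68·936/2718 = 23.4172; b·c/n = 1586·128/2718 = 74.6902
Stratum 2 (2015–2019): n = 4643; a·d/n = 356·738/4643 = 56.5858; b·c/n = 3194·355/4643 = 244.2106
OR_MH = (23.4172 + 56.5858) / (74.6902 + 244.2106) = 80.0030 / 318.9009 = 0.25087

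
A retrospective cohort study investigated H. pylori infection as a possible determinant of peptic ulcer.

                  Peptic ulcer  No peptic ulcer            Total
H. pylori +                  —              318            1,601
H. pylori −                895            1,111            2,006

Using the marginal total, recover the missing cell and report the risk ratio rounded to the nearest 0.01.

The missing cell is in the exposed row: 1601 − 318 = 1283.
So a = 1283, b = 318, c = 895, d = 1111.
RR = [a/(a+b)] / [c/(c+d)] = (1283/1601) / (895/2006) = 0.80137/0.44616 = 1.79615

1.80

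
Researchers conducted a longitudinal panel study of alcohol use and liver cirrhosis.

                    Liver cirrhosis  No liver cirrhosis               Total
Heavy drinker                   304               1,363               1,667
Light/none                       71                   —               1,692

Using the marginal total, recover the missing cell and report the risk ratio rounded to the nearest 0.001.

4.346

The missing cell is in the unexposed row: 1692 − 71 = 1621.
So a = 304, b = 1363, c = 71, d = 1621.
RR = [a/(a+b)] / [c/(c+d)] = (304/1667) / (71/1692) = 0.18236/0.04196 = 4.34590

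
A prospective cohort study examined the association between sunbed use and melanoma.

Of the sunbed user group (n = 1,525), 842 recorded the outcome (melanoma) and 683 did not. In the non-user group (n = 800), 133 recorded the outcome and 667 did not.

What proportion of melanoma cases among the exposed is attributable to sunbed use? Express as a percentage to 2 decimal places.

69.89

From the description: a = 842, b = 683, c = 133, d = 667.
Risk in exposed = 842/1525 = 0.55213; risk in unexposed = 133/800 = 0.16625.
RR = 0.55213/0.16625 = 3.32109
AR% = (RR − 1)/RR × 100 = (3.32109 − 1)/3.32109 × 100 = 69.8894%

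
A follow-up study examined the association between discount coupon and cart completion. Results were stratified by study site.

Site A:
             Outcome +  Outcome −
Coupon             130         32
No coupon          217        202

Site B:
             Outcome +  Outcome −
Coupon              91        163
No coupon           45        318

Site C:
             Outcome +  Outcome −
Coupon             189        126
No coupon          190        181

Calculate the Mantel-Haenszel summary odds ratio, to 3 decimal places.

2.417

OR_MH = Σ(aᵢdᵢ/nᵢ) / Σ(bᵢcᵢ/nᵢ), where nᵢ is the stratum total.
Stratum 1 (Site A): n = 581; a·d/n = 130·202/581 = 45.1979; b·c/n = 32·217/581 = 11.9518
Stratum 2 (Site B): n = 617; a·d/n = 91·318/617 = 46.9011; b·c/n = 163·45/617 = 11.8882
Stratum 3 (Site C): n = 686; a·d/n = 189·181/686 = 49.8673; b·c/n = 126·190/686 = 34.8980
OR_MH = (45.1979 + 46.9011 + 49.8673) / (11.9518 + 11.8882 + 34.8980) = 141.9664 / 58.7379 = 2.41695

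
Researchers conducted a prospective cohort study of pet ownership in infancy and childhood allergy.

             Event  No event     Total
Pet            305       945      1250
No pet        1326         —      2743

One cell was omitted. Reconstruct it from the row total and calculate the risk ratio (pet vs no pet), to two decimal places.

0.50

The missing cell is in the unexposed row: 2743 − 1326 = 1417.
So a = 305, b = 945, c = 1326, d = 1417.
RR = [a/(a+b)] / [c/(c+d)] = (305/1250) / (1326/2743) = 0.24400/0.48341 = 0.50475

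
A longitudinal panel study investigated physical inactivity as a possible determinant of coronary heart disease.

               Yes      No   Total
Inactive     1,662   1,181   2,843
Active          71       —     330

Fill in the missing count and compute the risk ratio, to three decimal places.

2.717

The missing cell is in the unexposed row: 330 − 71 = 259.
So a = 1662, b = 1181, c = 71, d = 259.
RR = [a/(a+b)] / [c/(c+d)] = (1662/2843) / (71/330) = 0.58459/0.21515 = 2.71713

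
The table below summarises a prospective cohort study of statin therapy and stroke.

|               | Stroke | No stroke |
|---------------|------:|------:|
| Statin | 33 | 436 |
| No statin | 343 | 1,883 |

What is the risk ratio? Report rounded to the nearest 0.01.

Cells: a = 33, b = 436, c = 343, d = 1883.
Risk in exposed = 33/469 = 0.07036; risk in unexposed = 343/2226 = 0.15409.
RR = 0.07036 / 0.15409 = 0.45664
The risk is 54% lower among the exposed than among the unexposed.

0.46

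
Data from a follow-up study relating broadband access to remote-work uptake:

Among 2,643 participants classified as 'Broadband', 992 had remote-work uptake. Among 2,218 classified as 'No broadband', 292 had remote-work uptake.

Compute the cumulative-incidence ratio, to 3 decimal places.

2.851

From the description: a = 992, b = 1651, c = 292, d = 1926.
Risk in exposed = 992/2643 = 0.37533; risk in unexposed = 292/2218 = 0.13165.
RR = 0.37533 / 0.13165 = 2.85097
The risk among the exposed is 2.85 times that among the unexposed.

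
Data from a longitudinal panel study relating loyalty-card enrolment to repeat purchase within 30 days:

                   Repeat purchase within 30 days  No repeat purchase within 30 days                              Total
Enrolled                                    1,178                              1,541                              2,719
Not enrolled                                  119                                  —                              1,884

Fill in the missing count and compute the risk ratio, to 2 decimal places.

6.86

The missing cell is in the unexposed row: 1884 − 119 = 1765.
So a = 1178, b = 1541, c = 119, d = 1765.
RR = [a/(a+b)] / [c/(c+d)] = (1178/2719) / (119/1884) = 0.43325/0.06316 = 6.85915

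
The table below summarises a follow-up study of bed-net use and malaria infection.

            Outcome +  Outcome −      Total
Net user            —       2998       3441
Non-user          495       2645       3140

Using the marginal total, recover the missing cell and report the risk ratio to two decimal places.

The missing cell is in the exposed row: 3441 − 2998 = 443.
So a = 443, b = 2998, c = 495, d = 2645.
RR = [a/(a+b)] / [c/(c+d)] = (443/3441) / (495/3140) = 0.12874/0.15764 = 0.81666

0.82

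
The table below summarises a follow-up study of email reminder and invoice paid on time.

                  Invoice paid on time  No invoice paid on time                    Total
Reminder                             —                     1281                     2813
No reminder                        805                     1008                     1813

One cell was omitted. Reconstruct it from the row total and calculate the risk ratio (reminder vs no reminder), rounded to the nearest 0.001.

1.227

The missing cell is in the exposed row: 2813 − 1281 = 1532.
So a = 1532, b = 1281, c = 805, d = 1008.
RR = [a/(a+b)] / [c/(c+d)] = (1532/2813) / (805/1813) = 0.54461/0.44402 = 1.22657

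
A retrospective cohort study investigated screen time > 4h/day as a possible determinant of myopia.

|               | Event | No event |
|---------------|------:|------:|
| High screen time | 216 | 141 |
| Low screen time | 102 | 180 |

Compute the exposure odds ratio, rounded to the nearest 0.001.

2.703

Cells: a = 216, b = 141, c = 102, d = 180.
OR = (a·d)/(b·c) = (216 × 180) / (141 × 102) = 38880 / 14382 = 2.70338
The odds of myopia are about 2.70 times as high in the high screen time group.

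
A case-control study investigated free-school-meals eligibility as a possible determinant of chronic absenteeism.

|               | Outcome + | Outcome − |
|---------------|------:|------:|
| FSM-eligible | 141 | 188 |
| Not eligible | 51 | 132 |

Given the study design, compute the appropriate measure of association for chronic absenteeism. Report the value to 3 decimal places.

1.941

Cells: a = 141, b = 188, c = 51, d = 132.
This is a case-control study: participants were sampled on outcome status, so risks in the source population cannot be estimated directly — relative risk is not valid here. The odds ratio is the appropriate measure.
OR = (a·d)/(b·c) = (141 × 132) / (188 × 51) = 18612 / 9588 = 1.94118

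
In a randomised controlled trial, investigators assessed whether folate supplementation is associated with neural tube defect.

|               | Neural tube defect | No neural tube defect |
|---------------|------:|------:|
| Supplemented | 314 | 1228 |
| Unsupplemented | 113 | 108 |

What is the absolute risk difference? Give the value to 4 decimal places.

Cells: a = 314, b = 1228, c = 113, d = 108.
Risk in exposed = 314/1542 = 0.203632; risk in unexposed = 113/221 = 0.511312.
Risk difference = 0.203632 − 0.511312 = -0.307681

-0.3077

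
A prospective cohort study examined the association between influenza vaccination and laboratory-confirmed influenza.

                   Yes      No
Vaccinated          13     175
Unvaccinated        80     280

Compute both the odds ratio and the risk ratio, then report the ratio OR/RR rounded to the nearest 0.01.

Cells: a = 13, b = 175, c = 80, d = 280.
OR = (13·280)/(175·80) = 3640/14000 = 0.26000
Risk in exposed = 13/188 = 0.06915; risk in unexposed = 80/360 = 0.22222; RR = 0.31117
OR/RR = 0.26000 / 0.31117 = 0.83556
The outcome is not rare, so the OR lies further from 1 than the RR.

0.84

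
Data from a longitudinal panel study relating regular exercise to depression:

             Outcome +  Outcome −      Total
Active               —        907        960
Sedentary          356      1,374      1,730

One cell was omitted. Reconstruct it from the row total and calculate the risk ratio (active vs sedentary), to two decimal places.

The missing cell is in the exposed row: 960 − 907 = 53.
So a = 53, b = 907, c = 356, d = 1374.
RR = [a/(a+b)] / [c/(c+d)] = (53/960) / (356/1730) = 0.05521/0.20578 = 0.26829

0.27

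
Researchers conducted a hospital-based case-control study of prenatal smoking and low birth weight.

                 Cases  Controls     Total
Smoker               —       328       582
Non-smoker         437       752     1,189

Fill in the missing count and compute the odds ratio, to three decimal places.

The missing cell is in the exposed row: 582 − 328 = 254.
So a = 254, b = 328, c = 437, d = 752.
OR = (a·d)/(b·c) = (254 × 752) / (328 × 437) = 191008 / 143336 = 1.33259

1.333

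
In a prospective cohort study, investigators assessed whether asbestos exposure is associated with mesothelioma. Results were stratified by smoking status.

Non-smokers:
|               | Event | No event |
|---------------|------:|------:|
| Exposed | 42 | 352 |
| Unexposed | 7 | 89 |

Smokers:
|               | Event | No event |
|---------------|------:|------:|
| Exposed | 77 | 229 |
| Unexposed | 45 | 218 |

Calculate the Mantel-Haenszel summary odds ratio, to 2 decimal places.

1.60

OR_MH = Σ(aᵢdᵢ/nᵢ) / Σ(bᵢcᵢ/nᵢ), where nᵢ is the stratum total.
Stratum 1 (Non-smokers): n = 490; a·d/n = 42·89/490 = 7.6286; b·c/n = 352·7/490 = 5.0286
Stratum 2 (Smokers): n = 569; a·d/n = 77·218/569 = 29.5009; b·c/n = 229·45/569 = 18.1107
OR_MH = (7.6286 + 29.5009) / (5.0286 + 18.1107) = 37.1295 / 23.1393 = 1.60461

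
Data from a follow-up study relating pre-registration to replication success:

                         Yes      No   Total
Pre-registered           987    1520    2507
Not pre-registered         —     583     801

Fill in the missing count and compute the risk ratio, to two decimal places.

1.45

The missing cell is in the unexposed row: 801 − 583 = 218.
So a = 987, b = 1520, c = 218, d = 583.
RR = [a/(a+b)] / [c/(c+d)] = (987/2507) / (218/801) = 0.39370/0.27216 = 1.44657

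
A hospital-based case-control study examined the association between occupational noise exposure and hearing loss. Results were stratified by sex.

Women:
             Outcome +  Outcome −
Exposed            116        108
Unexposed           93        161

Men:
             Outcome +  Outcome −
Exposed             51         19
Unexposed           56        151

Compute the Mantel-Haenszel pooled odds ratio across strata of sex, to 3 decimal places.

2.691

OR_MH = Σ(aᵢdᵢ/nᵢ) / Σ(bᵢcᵢ/nᵢ), where nᵢ is the stratum total.
Stratum 1 (Women): n = 478; a·d/n = 116·161/478 = 39.0711; b·c/n = 108·93/478 = 21.0126
Stratum 2 (Men): n = 277; a·d/n = 51·151/277 = 27.8014; b·c/n = 19·56/277 = 3.8412
OR_MH = (39.0711 + 27.8014) / (21.0126 + 3.8412) = 66.8726 / 24.8537 = 2.69065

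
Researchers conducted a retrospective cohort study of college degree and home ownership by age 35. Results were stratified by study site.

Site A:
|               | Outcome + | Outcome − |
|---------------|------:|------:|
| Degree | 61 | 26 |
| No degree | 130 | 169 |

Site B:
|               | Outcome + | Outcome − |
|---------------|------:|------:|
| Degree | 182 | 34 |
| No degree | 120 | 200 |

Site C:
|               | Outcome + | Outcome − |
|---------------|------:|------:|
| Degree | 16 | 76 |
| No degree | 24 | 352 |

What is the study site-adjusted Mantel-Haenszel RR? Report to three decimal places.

RR_MH = Σ(aᵢ·n₀ᵢ/nᵢ) / Σ(cᵢ·n₁ᵢ/nᵢ), with n₁ᵢ = aᵢ+bᵢ (exposed), n₀ᵢ = cᵢ+dᵢ (unexposed), nᵢ = n₁ᵢ+n₀ᵢ.
Stratum 1 (Site A): n₁ = 87, n₀ = 299, n = 386; a·n₀/n = 61·299/386 = 47.2513; c·n₁/n = 130·87/386 = 29.3005
Stratum 2 (Site B): n₁ = 216, n₀ = 320, n = 536; a·n₀/n = 182·320/536 = 108.6567; c·n₁/n = 120·216/536 = 48.3582
Stratum 3 (Site C): n₁ = 92, n₀ = 376, n = 468; a·n₀/n = 16·376/468 = 12.8547; c·n₁/n = 24·92/468 = 4.7179
RR_MH = (47.2513 + 108.6567 + 12.8547) / (29.3005 + 48.3582 + 4.7179) = 168.7627 / 82.3767 = 2.04867

2.049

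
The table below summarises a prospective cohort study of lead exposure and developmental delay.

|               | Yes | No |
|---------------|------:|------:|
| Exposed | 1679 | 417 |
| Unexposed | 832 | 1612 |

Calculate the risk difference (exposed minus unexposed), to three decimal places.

0.461

Cells: a = 1679, b = 417, c = 832, d = 1612.
Risk in exposed = 1679/2096 = 0.801050; risk in unexposed = 832/2444 = 0.340426.
Risk difference = 0.801050 − 0.340426 = 0.460624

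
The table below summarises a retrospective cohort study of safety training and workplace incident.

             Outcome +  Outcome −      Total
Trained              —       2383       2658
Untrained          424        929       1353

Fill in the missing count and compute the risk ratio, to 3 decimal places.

0.330

The missing cell is in the exposed row: 2658 − 2383 = 275.
So a = 275, b = 2383, c = 424, d = 929.
RR = [a/(a+b)] / [c/(c+d)] = (275/2658) / (424/1353) = 0.10346/0.31338 = 0.33015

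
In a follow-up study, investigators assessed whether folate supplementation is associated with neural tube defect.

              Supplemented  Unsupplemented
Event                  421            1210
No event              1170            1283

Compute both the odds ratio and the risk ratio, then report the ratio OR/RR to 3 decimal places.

0.700

Reading the table with exposure as columns: a = 421 (Supplemented, case), b = 1170 (Supplemented, non-case), c = 1210 (Unsupplemented, case), d = 1283.
OR = (421·1283)/(1170·1210) = 540143/1415700 = 0.38154
Risk in exposed = 421/1591 = 0.26461; risk in unexposed = 1210/2493 = 0.48536; RR = 0.54519
OR/RR = 0.38154 / 0.54519 = 0.69982
The outcome is not rare, so the OR lies further from 1 than the RR.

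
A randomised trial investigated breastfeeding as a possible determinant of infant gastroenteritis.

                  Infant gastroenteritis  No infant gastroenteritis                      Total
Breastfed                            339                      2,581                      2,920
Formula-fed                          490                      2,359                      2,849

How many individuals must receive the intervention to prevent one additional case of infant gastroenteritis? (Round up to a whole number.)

Risk in treated group = 339/2920 = 0.11610; risk in control = 490/2849 = 0.17199.
Absolute risk reduction = 0.17199 − 0.11610 = 0.05589
NNT = 1 / ARR = 1 / 0.05589 = 17.891 → round up → 18

18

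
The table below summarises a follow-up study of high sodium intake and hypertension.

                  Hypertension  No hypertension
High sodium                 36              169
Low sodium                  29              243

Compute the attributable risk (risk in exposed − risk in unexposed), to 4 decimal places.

0.0690

Cells: a = 36, b = 169, c = 29, d = 243.
Risk in exposed = 36/205 = 0.175610; risk in unexposed = 29/272 = 0.106618.
Risk difference = 0.175610 − 0.106618 = 0.068992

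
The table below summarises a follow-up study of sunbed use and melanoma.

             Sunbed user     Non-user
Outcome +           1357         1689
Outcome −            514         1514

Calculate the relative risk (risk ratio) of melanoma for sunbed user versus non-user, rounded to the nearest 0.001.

1.375

Reading the table with exposure as columns: a = 1357 (Sunbed user, case), b = 514 (Sunbed user, non-case), c = 1689 (Non-user, case), d = 1514.
Risk in exposed = 1357/1871 = 0.72528; risk in unexposed = 1689/3203 = 0.52732.
RR = 0.72528 / 0.52732 = 1.37541
The risk among the exposed is 1.38 times that among the unexposed.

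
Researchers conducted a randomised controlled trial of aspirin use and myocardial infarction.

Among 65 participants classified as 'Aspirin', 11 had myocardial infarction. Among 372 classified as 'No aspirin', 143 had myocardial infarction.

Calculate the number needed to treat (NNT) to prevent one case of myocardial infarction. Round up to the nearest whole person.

Risk in treated group = 11/65 = 0.16923; risk in control = 143/372 = 0.38441.
Absolute risk reduction = 0.38441 − 0.16923 = 0.21518
NNT = 1 / ARR = 1 / 0.21518 = 4.647 → round up → 5

5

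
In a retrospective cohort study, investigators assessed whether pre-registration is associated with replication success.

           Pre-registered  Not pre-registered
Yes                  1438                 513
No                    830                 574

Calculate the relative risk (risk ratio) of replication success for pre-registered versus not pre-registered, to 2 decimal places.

Reading the table with exposure as columns: a = 1438 (Pre-registered, case), b = 830 (Pre-registered, non-case), c = 513 (Not pre-registered, case), d = 574.
Risk in exposed = 1438/2268 = 0.63404; risk in unexposed = 513/1087 = 0.47194.
RR = 0.63404 / 0.47194 = 1.34347
The risk among the exposed is 1.34 times that among the unexposed.

1.34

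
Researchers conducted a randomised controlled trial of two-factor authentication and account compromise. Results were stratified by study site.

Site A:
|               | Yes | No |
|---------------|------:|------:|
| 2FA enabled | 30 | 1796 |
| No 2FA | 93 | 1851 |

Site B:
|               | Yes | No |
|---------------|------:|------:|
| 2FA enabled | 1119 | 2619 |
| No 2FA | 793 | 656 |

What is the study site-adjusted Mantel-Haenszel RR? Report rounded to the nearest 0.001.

0.532

RR_MH = Σ(aᵢ·n₀ᵢ/nᵢ) / Σ(cᵢ·n₁ᵢ/nᵢ), with n₁ᵢ = aᵢ+bᵢ (exposed), n₀ᵢ = cᵢ+dᵢ (unexposed), nᵢ = n₁ᵢ+n₀ᵢ.
Stratum 1 (Site A): n₁ = 1826, n₀ = 1944, n = 3770; a·n₀/n = 30·1944/3770 = 15.4695; c·n₁/n = 93·1826/3770 = 45.0446
Stratum 2 (Site B): n₁ = 3738, n₀ = 1449, n = 5187; a·n₀/n = 1119·1449/5187 = 312.5951; c·n₁/n = 793·3738/5187 = 571.4737
RR_MH = (15.4695 + 312.5951) / (45.0446 + 571.4737) = 328.0646 / 616.5182 = 0.53212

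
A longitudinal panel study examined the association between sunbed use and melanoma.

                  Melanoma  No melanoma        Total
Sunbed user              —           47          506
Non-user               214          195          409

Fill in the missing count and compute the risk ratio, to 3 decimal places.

1.734

The missing cell is in the exposed row: 506 − 47 = 459.
So a = 459, b = 47, c = 214, d = 195.
RR = [a/(a+b)] / [c/(c+d)] = (459/506) / (214/409) = 0.90711/0.52323 = 1.73369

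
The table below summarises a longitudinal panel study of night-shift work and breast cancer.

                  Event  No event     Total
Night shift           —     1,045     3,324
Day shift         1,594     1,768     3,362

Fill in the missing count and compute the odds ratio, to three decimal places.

The missing cell is in the exposed row: 3324 − 1045 = 2279.
So a = 2279, b = 1045, c = 1594, d = 1768.
OR = (a·d)/(b·c) = (2279 × 1768) / (1045 × 1594) = 4029272 / 1665730 = 2.41892

2.419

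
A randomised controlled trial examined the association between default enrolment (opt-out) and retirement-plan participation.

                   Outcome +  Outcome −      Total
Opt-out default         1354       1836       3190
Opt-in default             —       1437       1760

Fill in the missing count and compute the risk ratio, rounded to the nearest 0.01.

2.31

The missing cell is in the unexposed row: 1760 − 1437 = 323.
So a = 1354, b = 1836, c = 323, d = 1437.
RR = [a/(a+b)] / [c/(c+d)] = (1354/3190) / (323/1760) = 0.42445/0.18352 = 2.31280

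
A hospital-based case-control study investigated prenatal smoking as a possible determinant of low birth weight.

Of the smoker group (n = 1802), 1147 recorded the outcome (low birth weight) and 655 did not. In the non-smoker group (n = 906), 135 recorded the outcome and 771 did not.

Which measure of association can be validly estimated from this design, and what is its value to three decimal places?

10.001

From the description: a = 1147, b = 655, c = 135, d = 771.
This is a hospital-based case-control study: participants were sampled on outcome status, so risks in the source population cannot be estimated directly — relative risk is not valid here. The odds ratio is the appropriate measure.
OR = (a·d)/(b·c) = (1147 × 771) / (655 × 135) = 884337 / 88425 = 10.00098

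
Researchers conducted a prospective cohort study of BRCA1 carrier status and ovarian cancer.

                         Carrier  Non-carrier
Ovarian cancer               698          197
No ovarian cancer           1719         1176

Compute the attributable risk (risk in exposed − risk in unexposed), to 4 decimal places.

0.1453

Reading the table with exposure as columns: a = 698 (Carrier, case), b = 1719 (Carrier, non-case), c = 197 (Non-carrier, case), d = 1176.
Risk in exposed = 698/2417 = 0.288788; risk in unexposed = 197/1373 = 0.143481.
Risk difference = 0.288788 − 0.143481 = 0.145306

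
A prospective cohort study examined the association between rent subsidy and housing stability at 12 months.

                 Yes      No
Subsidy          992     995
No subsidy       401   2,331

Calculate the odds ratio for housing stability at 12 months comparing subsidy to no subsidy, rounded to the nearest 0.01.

5.80

Cells: a = 992, b = 995, c = 401, d = 2331.
OR = (a·d)/(b·c) = (992 × 2331) / (995 × 401) = 2312352 / 398995 = 5.79544
The odds of housing stability at 12 months are about 5.80 times as high in the subsidy group.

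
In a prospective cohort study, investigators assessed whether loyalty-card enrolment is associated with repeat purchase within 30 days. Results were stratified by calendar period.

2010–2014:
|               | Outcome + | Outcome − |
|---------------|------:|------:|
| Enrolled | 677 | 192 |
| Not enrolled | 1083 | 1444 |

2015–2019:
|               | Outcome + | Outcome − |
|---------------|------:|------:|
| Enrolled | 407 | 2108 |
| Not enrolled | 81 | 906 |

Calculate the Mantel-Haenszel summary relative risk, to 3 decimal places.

1.845

RR_MH = Σ(aᵢ·n₀ᵢ/nᵢ) / Σ(cᵢ·n₁ᵢ/nᵢ), with n₁ᵢ = aᵢ+bᵢ (exposed), n₀ᵢ = cᵢ+dᵢ (unexposed), nᵢ = n₁ᵢ+n₀ᵢ.
Stratum 1 (2010–2014): n₁ = 869, n₀ = 2527, n = 3396; a·n₀/n = 677·2527/3396 = 503.7630; c·n₁/n = 1083·869/3396 = 277.1281
Stratum 2 (2015–2019): n₁ = 2515, n₀ = 987, n = 3502; a·n₀/n = 407·987/3502 = 114.7085; c·n₁/n = 81·2515/3502 = 58.1710
RR_MH = (503.7630 + 114.7085) / (277.1281 + 58.1710) = 618.4714 / 335.2991 = 1.84454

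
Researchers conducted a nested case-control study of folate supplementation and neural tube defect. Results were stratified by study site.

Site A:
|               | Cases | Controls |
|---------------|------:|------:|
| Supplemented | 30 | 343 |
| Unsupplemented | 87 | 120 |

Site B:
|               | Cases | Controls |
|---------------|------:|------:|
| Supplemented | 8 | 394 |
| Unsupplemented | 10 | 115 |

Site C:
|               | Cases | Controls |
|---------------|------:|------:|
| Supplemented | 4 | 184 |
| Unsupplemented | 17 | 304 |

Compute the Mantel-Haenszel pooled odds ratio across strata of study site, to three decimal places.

0.159

OR_MH = Σ(aᵢdᵢ/nᵢ) / Σ(bᵢcᵢ/nᵢ), where nᵢ is the stratum total.
Stratum 1 (Site A): n = 580; a·d/n = 30·120/580 = 6.2069; b·c/n = 343·87/580 = 51.4500
Stratum 2 (Site B): n = 527; a·d/n = 8·115/527 = 1.7457; b·c/n = 394·10/527 = 7.4763
Stratum 3 (Site C): n = 509; a·d/n = 4·304/509 = 2.3890; b·c/n = 184·17/509 = 6.1454
OR_MH = (6.2069 + 1.7457 + 2.3890) / (51.4500 + 7.4763 + 6.1454) = 10.3416 / 65.0717 = 0.15893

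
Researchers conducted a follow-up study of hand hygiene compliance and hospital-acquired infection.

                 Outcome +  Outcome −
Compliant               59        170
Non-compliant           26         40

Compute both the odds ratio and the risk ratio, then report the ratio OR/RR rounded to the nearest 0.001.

Cells: a = 59, b = 170, c = 26, d = 40.
OR = (59·40)/(170·26) = 2360/4420 = 0.53394
Risk in exposed = 59/229 = 0.25764; risk in unexposed = 26/66 = 0.39394; RR = 0.65401
OR/RR = 0.53394 / 0.65401 = 0.81640
The outcome is not rare, so the OR lies further from 1 than the RR.

0.816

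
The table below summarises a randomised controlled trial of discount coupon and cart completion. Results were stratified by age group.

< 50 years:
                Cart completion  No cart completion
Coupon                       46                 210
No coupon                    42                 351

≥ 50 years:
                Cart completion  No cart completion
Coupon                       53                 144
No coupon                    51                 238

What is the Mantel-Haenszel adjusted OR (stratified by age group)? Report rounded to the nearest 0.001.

OR_MH = Σ(aᵢdᵢ/nᵢ) / Σ(bᵢcᵢ/nᵢ), where nᵢ is the stratum total.
Stratum 1 (< 50 years): n = 649; a·d/n = 46·351/649 = 24.8783; b·c/n = 210·42/649 = 13.5901
Stratum 2 (≥ 50 years): n = 486; a·d/n = 53·238/486 = 25.9547; b·c/n = 144·51/486 = 15.1111
OR_MH = (24.8783 + 25.9547) / (13.5901 + 15.1111) = 50.8330 / 28.7012 = 1.77111

1.771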